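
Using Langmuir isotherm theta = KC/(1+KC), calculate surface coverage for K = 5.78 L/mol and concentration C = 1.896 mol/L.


Langmuir isotherm: theta = K*C / (1 + K*C)
K*C = 5.78 * 1.896 = 10.95888
theta = 10.95888 / (1 + 10.95888) = 10.95888 / 11.95888
theta = 0.9164

0.9164


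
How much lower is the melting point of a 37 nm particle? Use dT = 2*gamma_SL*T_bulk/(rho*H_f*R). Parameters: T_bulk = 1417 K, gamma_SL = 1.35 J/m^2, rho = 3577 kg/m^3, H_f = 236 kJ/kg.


Radius R = 37/2 = 18.5 nm = 1.85e-08 m
Convert H_f = 236 kJ/kg = 236000 J/kg
dT = 2 * gamma_SL * T_bulk / (rho * H_f * R)
dT = 2 * 1.35 * 1417 / (3577 * 236000 * 1.85e-08)
dT = 245.0 K

245.0


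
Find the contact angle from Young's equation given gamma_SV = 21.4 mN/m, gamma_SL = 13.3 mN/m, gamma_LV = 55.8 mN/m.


cos(theta) = (gamma_SV - gamma_SL) / gamma_LV
cos(theta) = (21.4 - 13.3) / 55.8
cos(theta) = 0.145161
theta = arccos(0.145161) = 81.65 degrees

81.65


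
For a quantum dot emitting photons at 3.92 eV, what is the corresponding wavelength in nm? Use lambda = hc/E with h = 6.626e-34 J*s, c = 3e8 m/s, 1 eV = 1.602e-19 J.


Convert energy: E = 3.92 eV = 3.92 * 1.602e-19 = 6.27984e-19 J
lambda = h*c / E = 6.626e-34 * 3e8 / 6.27984e-19
lambda = 3.16537e-07 m = 316.5 nm

316.5


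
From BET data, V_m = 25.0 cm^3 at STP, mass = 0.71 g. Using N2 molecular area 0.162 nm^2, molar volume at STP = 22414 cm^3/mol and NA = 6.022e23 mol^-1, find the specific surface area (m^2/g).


Number of moles in monolayer = V_m / 22414 = 25.0 / 22414 = 0.00111537
Number of molecules = moles * NA = 0.00111537 * 6.022e23
SA = molecules * sigma / mass
SA = (25.0 / 22414) * 6.022e23 * 0.162e-18 / 0.71
SA = 153.3 m^2/g

153.3


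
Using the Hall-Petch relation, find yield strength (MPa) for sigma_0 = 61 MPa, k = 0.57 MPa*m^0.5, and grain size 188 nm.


d = 188 nm = 1.88e-07 m
sqrt(d) = 0.0004335897
Hall-Petch contribution = k / sqrt(d) = 0.57 / 0.0004335897 = 1314.6 MPa
sigma = sigma_0 + k/sqrt(d) = 61 + 1314.6 = 1375.6 MPa

1375.6


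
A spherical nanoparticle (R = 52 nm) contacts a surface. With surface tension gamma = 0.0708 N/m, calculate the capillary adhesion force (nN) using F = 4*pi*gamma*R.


Convert radius: R = 52 nm = 5.2e-08 m
F = 4 * pi * gamma * R
F = 4 * pi * 0.0708 * 5.2e-08
F = 4.62644e-08 N = 46.2644 nN

46.2644


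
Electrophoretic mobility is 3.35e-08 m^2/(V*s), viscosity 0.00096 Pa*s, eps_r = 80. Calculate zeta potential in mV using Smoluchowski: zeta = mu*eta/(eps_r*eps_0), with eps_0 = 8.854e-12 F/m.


Smoluchowski equation: zeta = mu * eta / (eps_r * eps_0)
zeta = 3.35e-08 * 0.00096 / (80 * 8.854e-12)
zeta = 0.045403 V = 45.4 mV

45.4


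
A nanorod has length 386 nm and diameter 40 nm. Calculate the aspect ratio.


Aspect ratio AR = length / diameter
AR = 386 / 40
AR = 9.65

9.65


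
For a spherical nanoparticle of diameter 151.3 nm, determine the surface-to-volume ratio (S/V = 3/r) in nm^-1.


Radius r = 151.3/2 = 75.65 nm
S/V = 3 / r = 3 / 75.65
S/V = 0.0397 nm^-1

0.0397


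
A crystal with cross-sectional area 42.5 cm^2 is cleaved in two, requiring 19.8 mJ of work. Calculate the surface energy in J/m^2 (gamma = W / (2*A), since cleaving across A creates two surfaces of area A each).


Convert: A = 42.5 cm^2 = 0.00425 m^2, W = 19.8 mJ = 0.0198 J
Cleaving exposes two faces of area A, so total new surface = 2*A and gamma = W / (2*A)
gamma = 0.0198 / (2 * 0.00425)
gamma = 2.329 J/m^2

2.329


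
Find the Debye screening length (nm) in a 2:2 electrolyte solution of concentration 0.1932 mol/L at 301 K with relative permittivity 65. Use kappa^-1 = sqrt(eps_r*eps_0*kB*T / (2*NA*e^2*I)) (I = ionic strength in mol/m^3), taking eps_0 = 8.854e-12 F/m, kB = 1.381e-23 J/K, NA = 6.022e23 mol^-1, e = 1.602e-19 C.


Ionic strength I = 0.1932 * 2^2 * 1000 = 772.8 mol/m^3
kappa^-1 = sqrt(65 * 8.854e-12 * 1.381e-23 * 301 / (2 * 6.022e23 * (1.602e-19)^2 * 772.8))
kappa^-1 = 0.316 nm

0.316


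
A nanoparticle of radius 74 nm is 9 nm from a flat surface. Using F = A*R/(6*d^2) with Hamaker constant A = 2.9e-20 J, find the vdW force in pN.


Convert to SI: R = 74 nm = 7.4e-08 m, d = 9 nm = 9e-09 m
F = A * R / (6 * d^2)
F = 2.9e-20 * 7.4e-08 / (6 * (9e-09)^2)
F = 4.41564e-12 N = 4.416 pN

4.416


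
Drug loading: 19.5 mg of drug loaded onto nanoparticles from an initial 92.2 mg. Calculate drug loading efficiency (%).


Drug loading efficiency = (drug loaded / drug initial) * 100
DLE = 19.5 / 92.2 * 100
DLE = 0.2115 * 100
DLE = 21.15%

21.15


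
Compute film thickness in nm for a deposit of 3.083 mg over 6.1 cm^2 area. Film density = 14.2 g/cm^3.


Convert: m = 3.083 mg = 3.0830e-06 kg, A = 6.1 cm^2 = 6.1000e-04 m^2, rho = 14.2 g/cm^3 = 14200 kg/m^3
t = m / (A * rho)
t = 3.0830e-06 / (6.1000e-04 * 14200)
t = 3.5592e-07 m = 355.9 nm

355.9


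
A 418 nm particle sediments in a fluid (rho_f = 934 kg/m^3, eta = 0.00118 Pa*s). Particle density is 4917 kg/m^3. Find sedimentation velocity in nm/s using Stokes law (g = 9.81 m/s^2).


Radius R = 418/2 nm = 2.09e-07 m
Density difference = 4917 - 934 = 3983 kg/m^3
v = 2 * R^2 * (rho_p - rho_f) * g / (9 * eta)
v = 2 * (2.09e-07)^2 * 3983 * 9.81 / (9 * 0.00118)
v = 3.21423e-07 m/s = 321.4233 nm/s

321.4233


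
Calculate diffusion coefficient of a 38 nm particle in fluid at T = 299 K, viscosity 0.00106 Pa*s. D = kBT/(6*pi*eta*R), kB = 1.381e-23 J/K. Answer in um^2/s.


Radius R = 38/2 = 19 nm = 1.9e-08 m
D = kB*T / (6*pi*eta*R)
D = 1.381e-23 * 299 / (6 * pi * 0.00106 * 1.9e-08)
D = 1.08769e-11 m^2/s = 10.877 um^2/s

10.877


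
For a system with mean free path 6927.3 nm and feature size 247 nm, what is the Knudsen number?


Knudsen number Kn = lambda / L
Kn = 6927.3 / 247
Kn = 28.0457

28.0457


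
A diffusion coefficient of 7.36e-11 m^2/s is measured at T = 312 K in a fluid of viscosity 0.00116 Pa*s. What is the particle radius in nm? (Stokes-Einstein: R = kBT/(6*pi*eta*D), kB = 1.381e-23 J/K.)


Stokes-Einstein: R = kB*T / (6*pi*eta*D)
R = 1.381e-23 * 312 / (6 * pi * 0.00116 * 7.36e-11)
R = 2.67739e-09 m = 2.68 nm

2.68


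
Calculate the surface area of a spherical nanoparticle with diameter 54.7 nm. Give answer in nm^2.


Radius r = 54.7/2 = 27.35 nm
Surface area SA = 4 * pi * r^2
SA = 4 * pi * (27.35)^2
SA = 9399.93 nm^2

9399.93


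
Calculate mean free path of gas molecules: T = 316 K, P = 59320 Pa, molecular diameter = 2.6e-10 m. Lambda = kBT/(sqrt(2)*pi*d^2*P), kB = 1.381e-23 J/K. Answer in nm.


Mean free path: lambda = kB*T / (sqrt(2) * pi * d^2 * P)
lambda = 1.381e-23 * 316 / (sqrt(2) * pi * (2.6e-10)^2 * 59320)
lambda = 2.44945e-07 m
lambda = 244.94 nm

244.94


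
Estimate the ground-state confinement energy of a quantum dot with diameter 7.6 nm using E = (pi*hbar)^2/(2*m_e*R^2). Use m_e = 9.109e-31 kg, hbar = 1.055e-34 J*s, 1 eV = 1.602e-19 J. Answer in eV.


Radius R = 7.6/2 = 3.8 nm = 3.8e-09 m
E = (pi * 1.055e-34)^2 / (2 * 9.109e-31 * (3.8e-09)^2)
E(J) = 4.17577e-21
E = E(J) / 1.602e-19 = 0.0261 eV

0.0261


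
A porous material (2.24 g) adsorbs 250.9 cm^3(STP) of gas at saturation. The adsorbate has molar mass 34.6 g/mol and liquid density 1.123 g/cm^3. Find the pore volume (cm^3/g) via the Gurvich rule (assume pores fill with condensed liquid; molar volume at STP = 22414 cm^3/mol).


Moles adsorbed n = V_ads / 22414 = 250.9 / 22414 = 1.119390e-02 mol
Liquid volume V_liq = n * M / rho_liq = 1.119390e-02 * 34.6 / 1.123 = 0.34489 cm^3
Specific pore volume V_pore = V_liq / m_sample = 0.34489 / 2.24
V_pore = 0.154 cm^3/g

0.154


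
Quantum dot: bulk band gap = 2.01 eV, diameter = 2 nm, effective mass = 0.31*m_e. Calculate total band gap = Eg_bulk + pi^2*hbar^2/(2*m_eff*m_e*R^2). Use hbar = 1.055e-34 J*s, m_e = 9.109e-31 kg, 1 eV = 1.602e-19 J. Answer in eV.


Radius R = 2/2 nm = 1e-09 m
Confinement energy dE = pi^2 * hbar^2 / (2 * m_eff * m_e * R^2)
dE = pi^2 * (1.055e-34)^2 / (2 * 0.31 * 9.109e-31 * (1e-09)^2) J, divided by 1.602e-19 J/eV
dE = 1.2142 eV
Total band gap = E_g(bulk) + dE = 2.01 + 1.2142 = 3.2242 eV

3.2242


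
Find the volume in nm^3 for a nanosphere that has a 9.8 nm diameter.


Radius r = 9.8/2 = 4.9 nm
Volume V = (4/3) * pi * r^3
V = (4/3) * pi * (4.9)^3
V = 492.81 nm^3

492.81


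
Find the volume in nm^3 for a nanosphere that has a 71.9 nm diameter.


Radius r = 71.9/2 = 35.95 nm
Volume V = (4/3) * pi * r^3
V = (4/3) * pi * (35.95)^3
V = 194619.03 nm^3

194619.03


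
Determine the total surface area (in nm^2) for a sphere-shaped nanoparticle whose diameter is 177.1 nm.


Radius r = 177.1/2 = 88.55 nm
Surface area SA = 4 * pi * r^2
SA = 4 * pi * (88.55)^2
SA = 98534.2 nm^2

98534.2


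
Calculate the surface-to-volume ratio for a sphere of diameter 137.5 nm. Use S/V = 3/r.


Radius r = 137.5/2 = 68.75 nm
S/V = 3 / r = 3 / 68.75
S/V = 0.0436 nm^-1

0.0436


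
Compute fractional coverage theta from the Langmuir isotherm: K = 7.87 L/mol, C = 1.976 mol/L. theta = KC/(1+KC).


Langmuir isotherm: theta = K*C / (1 + K*C)
K*C = 7.87 * 1.976 = 15.55112
theta = 15.55112 / (1 + 15.55112) = 15.55112 / 16.55112
theta = 0.9396

0.9396


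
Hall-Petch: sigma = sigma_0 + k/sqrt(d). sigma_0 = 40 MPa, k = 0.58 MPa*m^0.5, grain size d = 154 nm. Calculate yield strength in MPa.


d = 154 nm = 1.54e-07 m
sqrt(d) = 0.0003924283
Hall-Petch contribution = k / sqrt(d) = 0.58 / 0.0003924283 = 1478.0 MPa
sigma = sigma_0 + k/sqrt(d) = 40 + 1478.0 = 1518.0 MPa

1518.0


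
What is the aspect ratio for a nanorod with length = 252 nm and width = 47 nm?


Aspect ratio AR = length / diameter
AR = 252 / 47
AR = 5.36

5.36


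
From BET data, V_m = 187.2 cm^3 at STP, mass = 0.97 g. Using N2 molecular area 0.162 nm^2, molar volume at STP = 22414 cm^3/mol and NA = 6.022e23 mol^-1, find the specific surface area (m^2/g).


Number of moles in monolayer = V_m / 22414 = 187.2 / 22414 = 0.00835192
Number of molecules = moles * NA = 0.00835192 * 6.022e23
SA = molecules * sigma / mass
SA = (187.2 / 22414) * 6.022e23 * 0.162e-18 / 0.97
SA = 840.0 m^2/g

840.0


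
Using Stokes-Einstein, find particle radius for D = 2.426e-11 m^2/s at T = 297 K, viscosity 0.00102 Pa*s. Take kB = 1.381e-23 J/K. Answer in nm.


Stokes-Einstein: R = kB*T / (6*pi*eta*D)
R = 1.381e-23 * 297 / (6 * pi * 0.00102 * 2.426e-11)
R = 8.79342e-09 m = 8.79 nm

8.79


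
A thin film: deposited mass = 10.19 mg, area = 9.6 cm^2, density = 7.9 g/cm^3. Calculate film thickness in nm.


Convert: m = 10.19 mg = 1.0190e-05 kg, A = 9.6 cm^2 = 9.6000e-04 m^2, rho = 7.9 g/cm^3 = 7900 kg/m^3
t = m / (A * rho)
t = 1.0190e-05 / (9.6000e-04 * 7900)
t = 1.3436e-06 m = 1343.6 nm

1343.6


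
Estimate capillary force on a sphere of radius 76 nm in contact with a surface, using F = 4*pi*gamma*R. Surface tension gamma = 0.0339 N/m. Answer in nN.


Convert radius: R = 76 nm = 7.6e-08 m
F = 4 * pi * gamma * R
F = 4 * pi * 0.0339 * 7.6e-08
F = 3.2376e-08 N = 32.376 nN

32.376


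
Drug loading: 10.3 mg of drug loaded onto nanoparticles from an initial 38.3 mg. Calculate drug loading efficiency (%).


Drug loading efficiency = (drug loaded / drug initial) * 100
DLE = 10.3 / 38.3 * 100
DLE = 0.2689 * 100
DLE = 26.89%

26.89


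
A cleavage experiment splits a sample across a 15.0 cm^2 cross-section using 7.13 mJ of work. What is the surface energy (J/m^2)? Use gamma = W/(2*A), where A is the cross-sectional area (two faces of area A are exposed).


Convert: A = 15.0 cm^2 = 0.0015 m^2, W = 7.13 mJ = 0.00713 J
Cleaving exposes two faces of area A, so total new surface = 2*A and gamma = W / (2*A)
gamma = 0.00713 / (2 * 0.0015)
gamma = 2.377 J/m^2

2.377


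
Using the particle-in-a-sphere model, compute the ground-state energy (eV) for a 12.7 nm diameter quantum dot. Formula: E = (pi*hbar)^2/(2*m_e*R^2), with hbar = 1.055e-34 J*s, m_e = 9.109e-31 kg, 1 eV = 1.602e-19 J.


Radius R = 12.7/2 = 6.35 nm = 6.35e-09 m
E = (pi * 1.055e-34)^2 / (2 * 9.109e-31 * (6.35e-09)^2)
E(J) = 1.4954e-21
E = E(J) / 1.602e-19 = 0.0093 eV

0.0093


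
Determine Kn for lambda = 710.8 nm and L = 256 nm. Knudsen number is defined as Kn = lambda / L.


Knudsen number Kn = lambda / L
Kn = 710.8 / 256
Kn = 2.7766

2.7766


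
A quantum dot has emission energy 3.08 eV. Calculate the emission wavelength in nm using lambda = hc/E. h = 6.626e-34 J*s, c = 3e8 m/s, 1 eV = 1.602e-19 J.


Convert energy: E = 3.08 eV = 3.08 * 1.602e-19 = 4.93416e-19 J
lambda = h*c / E = 6.626e-34 * 3e8 / 4.93416e-19
lambda = 4.02865e-07 m = 402.9 nm

402.9


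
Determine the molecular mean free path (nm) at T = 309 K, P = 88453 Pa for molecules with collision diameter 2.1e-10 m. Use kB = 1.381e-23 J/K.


Mean free path: lambda = kB*T / (sqrt(2) * pi * d^2 * P)
lambda = 1.381e-23 * 309 / (sqrt(2) * pi * (2.1e-10)^2 * 88453)
lambda = 2.46227e-07 m
lambda = 246.23 nm

246.23


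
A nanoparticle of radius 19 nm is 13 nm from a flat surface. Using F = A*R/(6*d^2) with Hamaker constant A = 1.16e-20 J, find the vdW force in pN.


Convert to SI: R = 19 nm = 1.9e-08 m, d = 13 nm = 1.3e-08 m
F = A * R / (6 * d^2)
F = 1.16e-20 * 1.9e-08 / (6 * (1.3e-08)^2)
F = 2.17357e-13 N = 0.217 pN

0.217


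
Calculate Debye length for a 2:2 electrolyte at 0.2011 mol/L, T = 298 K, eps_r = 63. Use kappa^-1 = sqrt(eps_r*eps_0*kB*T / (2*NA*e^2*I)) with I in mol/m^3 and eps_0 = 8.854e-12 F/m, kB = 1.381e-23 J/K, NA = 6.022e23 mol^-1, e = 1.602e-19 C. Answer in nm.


Ionic strength I = 0.2011 * 2^2 * 1000 = 804.4 mol/m^3
kappa^-1 = sqrt(63 * 8.854e-12 * 1.381e-23 * 298 / (2 * 6.022e23 * (1.602e-19)^2 * 804.4))
kappa^-1 = 0.304 nm

0.304


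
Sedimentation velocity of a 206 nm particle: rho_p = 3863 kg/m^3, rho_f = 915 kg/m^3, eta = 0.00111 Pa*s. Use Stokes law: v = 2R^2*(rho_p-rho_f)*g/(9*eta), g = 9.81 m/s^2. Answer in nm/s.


Radius R = 206/2 nm = 1.03e-07 m
Density difference = 3863 - 915 = 2948 kg/m^3
v = 2 * R^2 * (rho_p - rho_f) * g / (9 * eta)
v = 2 * (1.03e-07)^2 * 2948 * 9.81 / (9 * 0.00111)
v = 6.14236e-08 m/s = 61.4236 nm/s

61.4236


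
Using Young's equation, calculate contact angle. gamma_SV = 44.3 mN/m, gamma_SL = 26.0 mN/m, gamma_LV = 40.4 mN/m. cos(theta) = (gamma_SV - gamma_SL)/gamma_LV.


cos(theta) = (gamma_SV - gamma_SL) / gamma_LV
cos(theta) = (44.3 - 26.0) / 40.4
cos(theta) = 0.45297
theta = arccos(0.45297) = 63.07 degrees

63.07


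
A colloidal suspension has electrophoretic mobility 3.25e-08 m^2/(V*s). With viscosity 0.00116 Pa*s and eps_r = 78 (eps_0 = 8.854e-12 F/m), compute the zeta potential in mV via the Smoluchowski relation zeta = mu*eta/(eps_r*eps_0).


Smoluchowski equation: zeta = mu * eta / (eps_r * eps_0)
zeta = 3.25e-08 * 0.00116 / (78 * 8.854e-12)
zeta = 0.054589 V = 54.59 mV

54.59


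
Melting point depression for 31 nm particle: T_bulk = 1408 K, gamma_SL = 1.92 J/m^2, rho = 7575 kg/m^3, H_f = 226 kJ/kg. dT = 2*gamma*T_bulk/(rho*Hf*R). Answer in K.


Radius R = 31/2 = 15.5 nm = 1.55e-08 m
Convert H_f = 226 kJ/kg = 226000 J/kg
dT = 2 * gamma_SL * T_bulk / (rho * H_f * R)
dT = 2 * 1.92 * 1408 / (7575 * 226000 * 1.55e-08)
dT = 203.8 K

203.8


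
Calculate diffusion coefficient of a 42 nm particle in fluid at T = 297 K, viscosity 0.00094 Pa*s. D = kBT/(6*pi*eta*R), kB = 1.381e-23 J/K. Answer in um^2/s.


Radius R = 42/2 = 21 nm = 2.1e-08 m
D = kB*T / (6*pi*eta*R)
D = 1.381e-23 * 297 / (6 * pi * 0.00094 * 2.1e-08)
D = 1.10231e-11 m^2/s = 11.023 um^2/s

11.023


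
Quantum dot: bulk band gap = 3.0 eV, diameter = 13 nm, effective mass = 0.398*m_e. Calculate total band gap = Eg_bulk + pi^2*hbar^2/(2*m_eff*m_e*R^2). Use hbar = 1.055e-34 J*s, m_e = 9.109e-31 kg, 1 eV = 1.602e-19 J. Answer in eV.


Radius R = 13/2 nm = 6.5e-09 m
Confinement energy dE = pi^2 * hbar^2 / (2 * m_eff * m_e * R^2)
dE = pi^2 * (1.055e-34)^2 / (2 * 0.398 * 9.109e-31 * (6.5e-09)^2) J, divided by 1.602e-19 J/eV
dE = 0.0224 eV
Total band gap = E_g(bulk) + dE = 3.0 + 0.0224 = 3.0224 eV

3.0224


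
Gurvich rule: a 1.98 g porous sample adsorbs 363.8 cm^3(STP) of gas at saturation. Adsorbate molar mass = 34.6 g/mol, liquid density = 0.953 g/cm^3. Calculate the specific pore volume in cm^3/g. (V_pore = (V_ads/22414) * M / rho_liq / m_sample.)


Moles adsorbed n = V_ads / 22414 = 363.8 / 22414 = 1.623093e-02 mol
Liquid volume V_liq = n * M / rho_liq = 1.623093e-02 * 34.6 / 0.953 = 0.58929 cm^3
Specific pore volume V_pore = V_liq / m_sample = 0.58929 / 1.98
V_pore = 0.2976 cm^3/g

0.2976


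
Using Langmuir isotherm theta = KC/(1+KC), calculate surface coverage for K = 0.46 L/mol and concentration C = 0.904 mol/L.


Langmuir isotherm: theta = K*C / (1 + K*C)
K*C = 0.46 * 0.904 = 0.41584
theta = 0.41584 / (1 + 0.41584) = 0.41584 / 1.41584
theta = 0.2937

0.2937


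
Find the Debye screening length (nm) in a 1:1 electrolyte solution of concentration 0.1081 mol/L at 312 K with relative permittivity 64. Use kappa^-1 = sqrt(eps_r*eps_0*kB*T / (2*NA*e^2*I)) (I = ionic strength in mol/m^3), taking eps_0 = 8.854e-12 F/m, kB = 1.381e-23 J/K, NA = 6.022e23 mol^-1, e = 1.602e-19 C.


Ionic strength I = 0.1081 * 1^2 * 1000 = 108.1 mol/m^3
kappa^-1 = sqrt(64 * 8.854e-12 * 1.381e-23 * 312 / (2 * 6.022e23 * (1.602e-19)^2 * 108.1))
kappa^-1 = 0.855 nm

0.855


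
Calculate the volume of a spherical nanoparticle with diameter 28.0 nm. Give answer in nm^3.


Radius r = 28.0/2 = 14 nm
Volume V = (4/3) * pi * r^3
V = (4/3) * pi * (14)^3
V = 11494.04 nm^3

11494.04


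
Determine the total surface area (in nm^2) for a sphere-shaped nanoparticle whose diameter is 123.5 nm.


Radius r = 123.5/2 = 61.75 nm
Surface area SA = 4 * pi * r^2
SA = 4 * pi * (61.75)^2
SA = 47916.36 nm^2

47916.36


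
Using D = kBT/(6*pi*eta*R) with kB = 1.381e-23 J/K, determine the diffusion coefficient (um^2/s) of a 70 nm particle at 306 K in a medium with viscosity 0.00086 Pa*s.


Radius R = 70/2 = 35 nm = 3.5e-08 m
D = kB*T / (6*pi*eta*R)
D = 1.381e-23 * 306 / (6 * pi * 0.00086 * 3.5e-08)
D = 7.44813e-12 m^2/s = 7.448 um^2/s

7.448


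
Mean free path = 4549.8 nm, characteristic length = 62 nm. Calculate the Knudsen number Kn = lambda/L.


Knudsen number Kn = lambda / L
Kn = 4549.8 / 62
Kn = 73.3839

73.3839


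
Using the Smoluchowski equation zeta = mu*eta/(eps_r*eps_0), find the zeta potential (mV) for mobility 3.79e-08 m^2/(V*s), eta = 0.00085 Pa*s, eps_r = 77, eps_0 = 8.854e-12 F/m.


Smoluchowski equation: zeta = mu * eta / (eps_r * eps_0)
zeta = 3.79e-08 * 0.00085 / (77 * 8.854e-12)
zeta = 0.047253 V = 47.25 mV

47.25


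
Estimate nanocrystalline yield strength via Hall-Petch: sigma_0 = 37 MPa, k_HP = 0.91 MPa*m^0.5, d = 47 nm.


d = 47 nm = 4.7e-08 m
sqrt(d) = 0.0002167948
Hall-Petch contribution = k / sqrt(d) = 0.91 / 0.0002167948 = 4197.5 MPa
sigma = sigma_0 + k/sqrt(d) = 37 + 4197.5 = 4234.5 MPa

4234.5


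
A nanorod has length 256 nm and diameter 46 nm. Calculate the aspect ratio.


Aspect ratio AR = length / diameter
AR = 256 / 46
AR = 5.57

5.57


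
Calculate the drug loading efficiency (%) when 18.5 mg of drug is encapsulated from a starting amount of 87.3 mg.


Drug loading efficiency = (drug loaded / drug initial) * 100
DLE = 18.5 / 87.3 * 100
DLE = 0.2119 * 100
DLE = 21.19%

21.19


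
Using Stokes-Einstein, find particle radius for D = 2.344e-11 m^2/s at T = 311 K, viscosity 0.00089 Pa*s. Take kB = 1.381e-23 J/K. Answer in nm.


Stokes-Einstein: R = kB*T / (6*pi*eta*D)
R = 1.381e-23 * 311 / (6 * pi * 0.00089 * 2.344e-11)
R = 1.09221e-08 m = 10.92 nm

10.92


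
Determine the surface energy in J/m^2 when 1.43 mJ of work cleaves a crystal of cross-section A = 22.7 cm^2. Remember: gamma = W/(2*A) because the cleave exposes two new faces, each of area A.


Convert: A = 22.7 cm^2 = 0.00227 m^2, W = 1.43 mJ = 0.00143 J
Cleaving exposes two faces of area A, so total new surface = 2*A and gamma = W / (2*A)
gamma = 0.00143 / (2 * 0.00227)
gamma = 0.315 J/m^2

0.315


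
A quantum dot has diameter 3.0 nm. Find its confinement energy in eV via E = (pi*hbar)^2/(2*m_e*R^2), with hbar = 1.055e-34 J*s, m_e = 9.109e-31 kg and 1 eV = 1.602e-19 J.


Radius R = 3.0/2 = 1.5 nm = 1.5e-09 m
E = (pi * 1.055e-34)^2 / (2 * 9.109e-31 * (1.5e-09)^2)
E(J) = 2.67992e-20
E = E(J) / 1.602e-19 = 0.1673 eV

0.1673


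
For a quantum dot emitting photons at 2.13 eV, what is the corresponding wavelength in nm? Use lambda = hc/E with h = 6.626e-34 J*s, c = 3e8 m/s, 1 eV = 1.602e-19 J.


Convert energy: E = 2.13 eV = 2.13 * 1.602e-19 = 3.41226e-19 J
lambda = h*c / E = 6.626e-34 * 3e8 / 3.41226e-19
lambda = 5.82546e-07 m = 582.5 nm

582.5


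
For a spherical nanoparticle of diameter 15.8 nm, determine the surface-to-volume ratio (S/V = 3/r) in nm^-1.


Radius r = 15.8/2 = 7.9 nm
S/V = 3 / r = 3 / 7.9
S/V = 0.3797 nm^-1

0.3797


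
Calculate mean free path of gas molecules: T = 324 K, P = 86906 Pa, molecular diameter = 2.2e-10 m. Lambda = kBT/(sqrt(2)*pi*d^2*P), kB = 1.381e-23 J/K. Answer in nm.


Mean free path: lambda = kB*T / (sqrt(2) * pi * d^2 * P)
lambda = 1.381e-23 * 324 / (sqrt(2) * pi * (2.2e-10)^2 * 86906)
lambda = 2.3943e-07 m
lambda = 239.43 nm

239.43


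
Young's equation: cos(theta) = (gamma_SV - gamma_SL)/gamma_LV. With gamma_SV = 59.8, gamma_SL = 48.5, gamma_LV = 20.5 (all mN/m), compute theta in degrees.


cos(theta) = (gamma_SV - gamma_SL) / gamma_LV
cos(theta) = (59.8 - 48.5) / 20.5
cos(theta) = 0.55122
theta = arccos(0.55122) = 56.55 degrees

56.55


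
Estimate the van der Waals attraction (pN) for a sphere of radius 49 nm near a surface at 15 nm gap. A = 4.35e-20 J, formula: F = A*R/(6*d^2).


Convert to SI: R = 49 nm = 4.9e-08 m, d = 15 nm = 1.5e-08 m
F = A * R / (6 * d^2)
F = 4.35e-20 * 4.9e-08 / (6 * (1.5e-08)^2)
F = 1.57889e-12 N = 1.579 pN

1.579


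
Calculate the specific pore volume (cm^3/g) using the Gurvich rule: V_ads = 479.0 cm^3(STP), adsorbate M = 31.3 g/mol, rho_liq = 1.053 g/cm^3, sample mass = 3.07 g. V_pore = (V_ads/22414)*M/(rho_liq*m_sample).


Moles adsorbed n = V_ads / 22414 = 479.0 / 22414 = 2.137057e-02 mol
Liquid volume V_liq = n * M / rho_liq = 2.137057e-02 * 31.3 / 1.053 = 0.63523 cm^3
Specific pore volume V_pore = V_liq / m_sample = 0.63523 / 3.07
V_pore = 0.2069 cm^3/g

0.2069


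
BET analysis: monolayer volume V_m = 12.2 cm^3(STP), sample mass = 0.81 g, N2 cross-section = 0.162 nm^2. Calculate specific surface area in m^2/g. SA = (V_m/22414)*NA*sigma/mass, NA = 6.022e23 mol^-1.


Number of moles in monolayer = V_m / 22414 = 12.2 / 22414 = 0.0005443
Number of molecules = moles * NA = 0.0005443 * 6.022e23
SA = molecules * sigma / mass
SA = (12.2 / 22414) * 6.022e23 * 0.162e-18 / 0.81
SA = 65.6 m^2/g

65.6


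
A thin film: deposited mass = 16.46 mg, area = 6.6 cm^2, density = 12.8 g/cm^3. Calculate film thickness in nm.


Convert: m = 16.46 mg = 1.6460e-05 kg, A = 6.6 cm^2 = 6.6000e-04 m^2, rho = 12.8 g/cm^3 = 12800 kg/m^3
t = m / (A * rho)
t = 1.6460e-05 / (6.6000e-04 * 12800)
t = 1.9484e-06 m = 1948.4 nm

1948.4


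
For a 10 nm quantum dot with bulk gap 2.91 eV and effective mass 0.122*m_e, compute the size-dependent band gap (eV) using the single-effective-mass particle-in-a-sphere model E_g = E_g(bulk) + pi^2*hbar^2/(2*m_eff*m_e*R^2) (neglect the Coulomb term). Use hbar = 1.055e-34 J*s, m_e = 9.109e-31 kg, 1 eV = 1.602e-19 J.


Radius R = 10/2 nm = 5e-09 m
Confinement energy dE = pi^2 * hbar^2 / (2 * m_eff * m_e * R^2)
dE = pi^2 * (1.055e-34)^2 / (2 * 0.122 * 9.109e-31 * (5e-09)^2) J, divided by 1.602e-19 J/eV
dE = 0.1234 eV
Total band gap = E_g(bulk) + dE = 2.91 + 0.1234 = 3.0334 eV

3.0334


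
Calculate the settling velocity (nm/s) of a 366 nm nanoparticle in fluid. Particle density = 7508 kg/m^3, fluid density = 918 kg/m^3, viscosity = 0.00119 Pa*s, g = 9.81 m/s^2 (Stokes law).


Radius R = 366/2 nm = 1.83e-07 m
Density difference = 7508 - 918 = 6590 kg/m^3
v = 2 * R^2 * (rho_p - rho_f) * g / (9 * eta)
v = 2 * (1.83e-07)^2 * 6590 * 9.81 / (9 * 0.00119)
v = 4.04294e-07 m/s = 404.2938 nm/s

404.2938


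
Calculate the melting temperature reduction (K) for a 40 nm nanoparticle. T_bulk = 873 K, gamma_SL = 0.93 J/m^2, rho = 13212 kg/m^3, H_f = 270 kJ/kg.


Radius R = 40/2 = 20 nm = 2e-08 m
Convert H_f = 270 kJ/kg = 270000 J/kg
dT = 2 * gamma_SL * T_bulk / (rho * H_f * R)
dT = 2 * 0.93 * 873 / (13212 * 270000 * 2e-08)
dT = 22.8 K

22.8


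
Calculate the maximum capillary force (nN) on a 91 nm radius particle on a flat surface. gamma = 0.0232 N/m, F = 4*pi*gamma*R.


Convert radius: R = 91 nm = 9.1e-08 m
F = 4 * pi * gamma * R
F = 4 * pi * 0.0232 * 9.1e-08
F = 2.65301e-08 N = 26.5301 nN

26.5301


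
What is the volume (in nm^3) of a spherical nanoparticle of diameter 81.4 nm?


Radius r = 81.4/2 = 40.7 nm
Volume V = (4/3) * pi * r^3
V = (4/3) * pi * (40.7)^3
V = 282404.65 nm^3

282404.65


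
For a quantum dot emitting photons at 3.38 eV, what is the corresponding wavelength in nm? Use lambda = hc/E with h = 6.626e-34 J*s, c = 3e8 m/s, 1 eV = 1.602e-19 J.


Convert energy: E = 3.38 eV = 3.38 * 1.602e-19 = 5.41476e-19 J
lambda = h*c / E = 6.626e-34 * 3e8 / 5.41476e-19
lambda = 3.67108e-07 m = 367.1 nm

367.1


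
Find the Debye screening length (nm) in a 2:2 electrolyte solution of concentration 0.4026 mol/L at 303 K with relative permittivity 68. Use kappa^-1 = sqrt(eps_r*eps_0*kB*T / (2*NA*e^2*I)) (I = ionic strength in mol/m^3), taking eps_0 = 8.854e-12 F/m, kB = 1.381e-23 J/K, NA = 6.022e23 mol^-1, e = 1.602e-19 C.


Ionic strength I = 0.4026 * 2^2 * 1000 = 1610.4 mol/m^3
kappa^-1 = sqrt(68 * 8.854e-12 * 1.381e-23 * 303 / (2 * 6.022e23 * (1.602e-19)^2 * 1610.4))
kappa^-1 = 0.225 nm

0.225


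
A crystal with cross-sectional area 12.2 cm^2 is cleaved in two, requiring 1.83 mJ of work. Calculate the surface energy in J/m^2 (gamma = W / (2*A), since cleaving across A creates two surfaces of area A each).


Convert: A = 12.2 cm^2 = 0.00122 m^2, W = 1.83 mJ = 0.00183 J
Cleaving exposes two faces of area A, so total new surface = 2*A and gamma = W / (2*A)
gamma = 0.00183 / (2 * 0.00122)
gamma = 0.75 J/m^2

0.75


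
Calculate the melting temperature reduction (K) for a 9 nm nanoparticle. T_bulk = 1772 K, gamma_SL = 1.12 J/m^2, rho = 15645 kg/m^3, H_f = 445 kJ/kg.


Radius R = 9/2 = 4.5 nm = 4.5e-09 m
Convert H_f = 445 kJ/kg = 445000 J/kg
dT = 2 * gamma_SL * T_bulk / (rho * H_f * R)
dT = 2 * 1.12 * 1772 / (15645 * 445000 * 4.5e-09)
dT = 126.7 K

126.7


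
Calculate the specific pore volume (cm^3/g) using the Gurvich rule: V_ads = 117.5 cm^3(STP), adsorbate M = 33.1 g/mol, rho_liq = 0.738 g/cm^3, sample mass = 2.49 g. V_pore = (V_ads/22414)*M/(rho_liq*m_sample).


Moles adsorbed n = V_ads / 22414 = 117.5 / 22414 = 5.242259e-03 mol
Liquid volume V_liq = n * M / rho_liq = 5.242259e-03 * 33.1 / 0.738 = 0.23512 cm^3
Specific pore volume V_pore = V_liq / m_sample = 0.23512 / 2.49
V_pore = 0.0944 cm^3/g

0.0944


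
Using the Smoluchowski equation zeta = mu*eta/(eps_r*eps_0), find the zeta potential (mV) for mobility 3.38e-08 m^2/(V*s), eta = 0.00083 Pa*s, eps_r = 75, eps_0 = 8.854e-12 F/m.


Smoluchowski equation: zeta = mu * eta / (eps_r * eps_0)
zeta = 3.38e-08 * 0.00083 / (75 * 8.854e-12)
zeta = 0.042247 V = 42.25 mV

42.25


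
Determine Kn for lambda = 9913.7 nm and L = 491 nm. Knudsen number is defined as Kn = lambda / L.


Knudsen number Kn = lambda / L
Kn = 9913.7 / 491
Kn = 20.1908

20.1908


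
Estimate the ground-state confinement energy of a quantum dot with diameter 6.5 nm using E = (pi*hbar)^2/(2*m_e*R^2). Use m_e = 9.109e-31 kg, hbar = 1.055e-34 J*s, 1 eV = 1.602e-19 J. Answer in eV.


Radius R = 6.5/2 = 3.25 nm = 3.25e-09 m
E = (pi * 1.055e-34)^2 / (2 * 9.109e-31 * (3.25e-09)^2)
E(J) = 5.7087e-21
E = E(J) / 1.602e-19 = 0.0356 eV

0.0356


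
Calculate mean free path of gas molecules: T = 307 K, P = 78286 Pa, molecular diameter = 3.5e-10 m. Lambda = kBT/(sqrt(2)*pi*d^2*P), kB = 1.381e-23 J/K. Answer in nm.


Mean free path: lambda = kB*T / (sqrt(2) * pi * d^2 * P)
lambda = 1.381e-23 * 307 / (sqrt(2) * pi * (3.5e-10)^2 * 78286)
lambda = 9.95055e-08 m
lambda = 99.51 nm

99.51


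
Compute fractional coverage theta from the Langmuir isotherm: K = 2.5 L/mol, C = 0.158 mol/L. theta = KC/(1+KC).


Langmuir isotherm: theta = K*C / (1 + K*C)
K*C = 2.5 * 0.158 = 0.395
theta = 0.395 / (1 + 0.395) = 0.395 / 1.395
theta = 0.2832

0.2832


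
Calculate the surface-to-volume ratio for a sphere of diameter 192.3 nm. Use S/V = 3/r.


Radius r = 192.3/2 = 96.15 nm
S/V = 3 / r = 3 / 96.15
S/V = 0.0312 nm^-1

0.0312


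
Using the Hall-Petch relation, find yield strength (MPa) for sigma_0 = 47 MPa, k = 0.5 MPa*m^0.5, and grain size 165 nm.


d = 165 nm = 1.65e-07 m
sqrt(d) = 0.0004062019
Hall-Petch contribution = k / sqrt(d) = 0.5 / 0.0004062019 = 1230.9 MPa
sigma = sigma_0 + k/sqrt(d) = 47 + 1230.9 = 1277.9 MPa

1277.9


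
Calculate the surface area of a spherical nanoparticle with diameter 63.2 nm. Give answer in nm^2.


Radius r = 63.2/2 = 31.6 nm
Surface area SA = 4 * pi * r^2
SA = 4 * pi * (31.6)^2
SA = 12548.28 nm^2

12548.28


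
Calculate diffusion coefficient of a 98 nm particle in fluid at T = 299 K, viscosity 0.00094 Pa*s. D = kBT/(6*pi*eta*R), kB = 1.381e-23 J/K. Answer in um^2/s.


Radius R = 98/2 = 49 nm = 4.9e-08 m
D = kB*T / (6*pi*eta*R)
D = 1.381e-23 * 299 / (6 * pi * 0.00094 * 4.9e-08)
D = 4.75598e-12 m^2/s = 4.756 um^2/s

4.756


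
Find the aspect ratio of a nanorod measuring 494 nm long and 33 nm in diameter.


Aspect ratio AR = length / diameter
AR = 494 / 33
AR = 14.97

14.97


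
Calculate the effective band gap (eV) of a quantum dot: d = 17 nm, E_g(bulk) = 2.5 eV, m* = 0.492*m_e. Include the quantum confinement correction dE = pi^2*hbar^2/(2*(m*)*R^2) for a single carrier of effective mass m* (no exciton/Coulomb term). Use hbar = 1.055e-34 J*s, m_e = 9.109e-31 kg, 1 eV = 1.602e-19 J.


Radius R = 17/2 nm = 8.5e-09 m
Confinement energy dE = pi^2 * hbar^2 / (2 * m_eff * m_e * R^2)
dE = pi^2 * (1.055e-34)^2 / (2 * 0.492 * 9.109e-31 * (8.5e-09)^2) J, divided by 1.602e-19 J/eV
dE = 0.0106 eV
Total band gap = E_g(bulk) + dE = 2.5 + 0.0106 = 2.5106 eV

2.5106


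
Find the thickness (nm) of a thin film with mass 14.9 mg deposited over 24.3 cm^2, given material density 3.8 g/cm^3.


Convert: m = 14.9 mg = 1.4900e-05 kg, A = 24.3 cm^2 = 2.4300e-03 m^2, rho = 3.8 g/cm^3 = 3800 kg/m^3
t = m / (A * rho)
t = 1.4900e-05 / (2.4300e-03 * 3800)
t = 1.6136e-06 m = 1613.6 nm

1613.6


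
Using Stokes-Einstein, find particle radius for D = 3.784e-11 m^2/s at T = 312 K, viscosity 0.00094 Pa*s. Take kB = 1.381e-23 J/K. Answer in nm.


Stokes-Einstein: R = kB*T / (6*pi*eta*D)
R = 1.381e-23 * 312 / (6 * pi * 0.00094 * 3.784e-11)
R = 6.42641e-09 m = 6.43 nm

6.43


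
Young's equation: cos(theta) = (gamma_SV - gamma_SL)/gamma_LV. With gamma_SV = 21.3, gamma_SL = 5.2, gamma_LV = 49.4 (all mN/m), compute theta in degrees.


cos(theta) = (gamma_SV - gamma_SL) / gamma_LV
cos(theta) = (21.3 - 5.2) / 49.4
cos(theta) = 0.325911
theta = arccos(0.325911) = 70.98 degrees

70.98


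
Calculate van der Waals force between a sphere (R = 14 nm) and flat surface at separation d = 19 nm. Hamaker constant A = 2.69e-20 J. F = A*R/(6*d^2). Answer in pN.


Convert to SI: R = 14 nm = 1.4e-08 m, d = 19 nm = 1.9e-08 m
F = A * R / (6 * d^2)
F = 2.69e-20 * 1.4e-08 / (6 * (1.9e-08)^2)
F = 1.73869e-13 N = 0.174 pN

0.174


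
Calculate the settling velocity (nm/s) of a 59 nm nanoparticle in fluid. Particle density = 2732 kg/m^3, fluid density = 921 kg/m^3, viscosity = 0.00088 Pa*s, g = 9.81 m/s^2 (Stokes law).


Radius R = 59/2 nm = 2.95e-08 m
Density difference = 2732 - 921 = 1811 kg/m^3
v = 2 * R^2 * (rho_p - rho_f) * g / (9 * eta)
v = 2 * (2.95e-08)^2 * 1811 * 9.81 / (9 * 0.00088)
v = 3.90424e-09 m/s = 3.9042 nm/s

3.9042


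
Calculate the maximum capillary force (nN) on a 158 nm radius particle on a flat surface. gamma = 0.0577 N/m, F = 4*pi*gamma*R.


Convert radius: R = 158 nm = 1.58e-07 m
F = 4 * pi * gamma * R
F = 4 * pi * 0.0577 * 1.58e-07
F = 1.14563e-07 N = 114.5626 nN

114.5626


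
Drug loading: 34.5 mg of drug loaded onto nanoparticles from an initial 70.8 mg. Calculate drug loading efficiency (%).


Drug loading efficiency = (drug loaded / drug initial) * 100
DLE = 34.5 / 70.8 * 100
DLE = 0.4873 * 100
DLE = 48.73%

48.73


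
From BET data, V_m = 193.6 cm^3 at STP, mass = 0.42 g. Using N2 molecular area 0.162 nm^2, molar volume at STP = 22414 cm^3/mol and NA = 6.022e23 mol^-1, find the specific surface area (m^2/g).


Number of moles in monolayer = V_m / 22414 = 193.6 / 22414 = 0.00863746
Number of molecules = moles * NA = 0.00863746 * 6.022e23
SA = molecules * sigma / mass
SA = (193.6 / 22414) * 6.022e23 * 0.162e-18 / 0.42
SA = 2006.3 m^2/g

2006.3


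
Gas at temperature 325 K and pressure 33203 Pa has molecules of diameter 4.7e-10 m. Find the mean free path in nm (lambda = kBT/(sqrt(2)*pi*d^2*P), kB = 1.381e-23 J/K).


Mean free path: lambda = kB*T / (sqrt(2) * pi * d^2 * P)
lambda = 1.381e-23 * 325 / (sqrt(2) * pi * (4.7e-10)^2 * 33203)
lambda = 1.37733e-07 m
lambda = 137.73 nm

137.73


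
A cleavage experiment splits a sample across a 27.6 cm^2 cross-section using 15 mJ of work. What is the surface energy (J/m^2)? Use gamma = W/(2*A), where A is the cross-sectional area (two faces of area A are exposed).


Convert: A = 27.6 cm^2 = 0.00276 m^2, W = 15 mJ = 0.015 J
Cleaving exposes two faces of area A, so total new surface = 2*A and gamma = W / (2*A)
gamma = 0.015 / (2 * 0.00276)
gamma = 2.717 J/m^2

2.717


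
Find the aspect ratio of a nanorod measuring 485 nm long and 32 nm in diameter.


Aspect ratio AR = length / diameter
AR = 485 / 32
AR = 15.16

15.16


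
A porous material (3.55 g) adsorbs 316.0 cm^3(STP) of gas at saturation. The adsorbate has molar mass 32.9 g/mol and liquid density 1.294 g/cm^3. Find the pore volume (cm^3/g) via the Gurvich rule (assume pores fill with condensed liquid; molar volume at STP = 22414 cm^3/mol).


Moles adsorbed n = V_ads / 22414 = 316.0 / 22414 = 1.409833e-02 mol
Liquid volume V_liq = n * M / rho_liq = 1.409833e-02 * 32.9 / 1.294 = 0.35845 cm^3
Specific pore volume V_pore = V_liq / m_sample = 0.35845 / 3.55
V_pore = 0.101 cm^3/g

0.101


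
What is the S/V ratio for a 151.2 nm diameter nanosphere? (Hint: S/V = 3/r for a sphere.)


Radius r = 151.2/2 = 75.6 nm
S/V = 3 / r = 3 / 75.6
S/V = 0.0397 nm^-1

0.0397


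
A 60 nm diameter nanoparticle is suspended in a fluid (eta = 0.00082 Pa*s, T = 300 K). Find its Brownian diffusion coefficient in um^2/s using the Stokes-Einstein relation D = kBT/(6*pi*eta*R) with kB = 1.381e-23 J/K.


Radius R = 60/2 = 30 nm = 3e-08 m
D = kB*T / (6*pi*eta*R)
D = 1.381e-23 * 300 / (6 * pi * 0.00082 * 3e-08)
D = 8.93467e-12 m^2/s = 8.935 um^2/s

8.935


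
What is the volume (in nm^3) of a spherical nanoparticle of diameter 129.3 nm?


Radius r = 129.3/2 = 64.65 nm
Volume V = (4/3) * pi * r^3
V = (4/3) * pi * (64.65)^3
V = 1131863.87 nm^3

1131863.87


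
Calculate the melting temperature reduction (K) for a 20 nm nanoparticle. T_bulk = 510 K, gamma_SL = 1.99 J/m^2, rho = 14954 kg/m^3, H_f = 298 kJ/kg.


Radius R = 20/2 = 10 nm = 1e-08 m
Convert H_f = 298 kJ/kg = 298000 J/kg
dT = 2 * gamma_SL * T_bulk / (rho * H_f * R)
dT = 2 * 1.99 * 510 / (14954 * 298000 * 1e-08)
dT = 45.5 K

45.5


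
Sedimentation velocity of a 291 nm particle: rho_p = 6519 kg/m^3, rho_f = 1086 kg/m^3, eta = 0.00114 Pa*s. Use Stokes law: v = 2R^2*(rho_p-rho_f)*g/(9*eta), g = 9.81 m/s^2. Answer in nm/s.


Radius R = 291/2 nm = 1.455e-07 m
Density difference = 6519 - 1086 = 5433 kg/m^3
v = 2 * R^2 * (rho_p - rho_f) * g / (9 * eta)
v = 2 * (1.455e-07)^2 * 5433 * 9.81 / (9 * 0.00114)
v = 2.19947e-07 m/s = 219.9466 nm/s

219.9466


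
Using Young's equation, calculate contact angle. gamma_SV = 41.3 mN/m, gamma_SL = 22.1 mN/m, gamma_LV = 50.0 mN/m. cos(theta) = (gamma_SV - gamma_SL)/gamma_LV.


cos(theta) = (gamma_SV - gamma_SL) / gamma_LV
cos(theta) = (41.3 - 22.1) / 50.0
cos(theta) = 0.384
theta = arccos(0.384) = 67.42 degrees

67.42


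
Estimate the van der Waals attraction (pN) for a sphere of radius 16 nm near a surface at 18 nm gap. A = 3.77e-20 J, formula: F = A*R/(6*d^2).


Convert to SI: R = 16 nm = 1.6e-08 m, d = 18 nm = 1.8e-08 m
F = A * R / (6 * d^2)
F = 3.77e-20 * 1.6e-08 / (6 * (1.8e-08)^2)
F = 3.10288e-13 N = 0.31 pN

0.31


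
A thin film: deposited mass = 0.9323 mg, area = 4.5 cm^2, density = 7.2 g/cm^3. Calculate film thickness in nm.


Convert: m = 0.9323 mg = 9.3230e-07 kg, A = 4.5 cm^2 = 4.5000e-04 m^2, rho = 7.2 g/cm^3 = 7200 kg/m^3
t = m / (A * rho)
t = 9.3230e-07 / (4.5000e-04 * 7200)
t = 2.8775e-07 m = 287.7 nm

287.7


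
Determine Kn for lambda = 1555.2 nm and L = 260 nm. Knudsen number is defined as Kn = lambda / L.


Knudsen number Kn = lambda / L
Kn = 1555.2 / 260
Kn = 5.9815

5.9815


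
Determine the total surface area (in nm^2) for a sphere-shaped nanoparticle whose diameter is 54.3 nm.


Radius r = 54.3/2 = 27.15 nm
Surface area SA = 4 * pi * r^2
SA = 4 * pi * (27.15)^2
SA = 9262.95 nm^2

9262.95


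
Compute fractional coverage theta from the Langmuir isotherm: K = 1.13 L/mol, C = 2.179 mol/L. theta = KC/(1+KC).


Langmuir isotherm: theta = K*C / (1 + K*C)
K*C = 1.13 * 2.179 = 2.46227
theta = 2.46227 / (1 + 2.46227) = 2.46227 / 3.46227
theta = 0.7112

0.7112


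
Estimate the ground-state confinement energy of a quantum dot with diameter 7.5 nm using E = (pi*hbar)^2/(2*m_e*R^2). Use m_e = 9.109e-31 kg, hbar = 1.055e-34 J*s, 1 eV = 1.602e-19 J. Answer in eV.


Radius R = 7.5/2 = 3.75 nm = 3.75e-09 m
E = (pi * 1.055e-34)^2 / (2 * 9.109e-31 * (3.75e-09)^2)
E(J) = 4.28787e-21
E = E(J) / 1.602e-19 = 0.0268 eV

0.0268


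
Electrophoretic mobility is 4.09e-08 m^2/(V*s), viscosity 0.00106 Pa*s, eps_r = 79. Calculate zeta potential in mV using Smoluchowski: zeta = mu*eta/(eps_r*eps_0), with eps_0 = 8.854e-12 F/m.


Smoluchowski equation: zeta = mu * eta / (eps_r * eps_0)
zeta = 4.09e-08 * 0.00106 / (79 * 8.854e-12)
zeta = 0.061982 V = 61.98 mV

61.98


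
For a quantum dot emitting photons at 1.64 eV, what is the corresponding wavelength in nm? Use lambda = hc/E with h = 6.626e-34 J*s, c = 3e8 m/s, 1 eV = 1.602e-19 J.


Convert energy: E = 1.64 eV = 1.64 * 1.602e-19 = 2.62728e-19 J
lambda = h*c / E = 6.626e-34 * 3e8 / 2.62728e-19
lambda = 7.566e-07 m = 756.6 nm

756.6


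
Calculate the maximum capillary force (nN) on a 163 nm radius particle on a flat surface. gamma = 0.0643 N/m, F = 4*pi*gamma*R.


Convert radius: R = 163 nm = 1.63e-07 m
F = 4 * pi * gamma * R
F = 4 * pi * 0.0643 * 1.63e-07
F = 1.31707e-07 N = 131.7069 nN

131.7069


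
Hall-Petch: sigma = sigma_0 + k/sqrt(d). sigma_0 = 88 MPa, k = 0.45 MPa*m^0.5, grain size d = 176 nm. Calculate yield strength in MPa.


d = 176 nm = 1.76e-07 m
sqrt(d) = 0.0004195235
Hall-Petch contribution = k / sqrt(d) = 0.45 / 0.0004195235 = 1072.6 MPa
sigma = sigma_0 + k/sqrt(d) = 88 + 1072.6 = 1160.6 MPa

1160.6


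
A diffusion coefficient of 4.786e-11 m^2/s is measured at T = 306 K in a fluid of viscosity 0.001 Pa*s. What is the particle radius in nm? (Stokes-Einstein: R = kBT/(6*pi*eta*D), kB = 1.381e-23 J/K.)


Stokes-Einstein: R = kB*T / (6*pi*eta*D)
R = 1.381e-23 * 306 / (6 * pi * 0.001 * 4.786e-11)
R = 4.68426e-09 m = 4.68 nm

4.68


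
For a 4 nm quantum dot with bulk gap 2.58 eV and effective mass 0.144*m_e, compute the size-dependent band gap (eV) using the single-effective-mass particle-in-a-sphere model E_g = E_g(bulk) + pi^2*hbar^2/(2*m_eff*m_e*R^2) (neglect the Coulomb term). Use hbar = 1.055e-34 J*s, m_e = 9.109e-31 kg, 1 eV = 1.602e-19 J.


Radius R = 4/2 nm = 2e-09 m
Confinement energy dE = pi^2 * hbar^2 / (2 * m_eff * m_e * R^2)
dE = pi^2 * (1.055e-34)^2 / (2 * 0.144 * 9.109e-31 * (2e-09)^2) J, divided by 1.602e-19 J/eV
dE = 0.6535 eV
Total band gap = E_g(bulk) + dE = 2.58 + 0.6535 = 3.2335 eV

3.2335
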